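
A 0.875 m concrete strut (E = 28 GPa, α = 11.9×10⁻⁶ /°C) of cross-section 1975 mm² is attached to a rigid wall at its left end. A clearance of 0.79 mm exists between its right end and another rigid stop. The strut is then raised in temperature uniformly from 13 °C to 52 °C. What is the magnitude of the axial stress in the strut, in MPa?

Unrestrained expansion: δ_free = αΔT L = 11.9×10⁻⁶ × 39 × 875 = 0.4061 mm.
Since δ_free = 0.406 mm is less than the 0.79 mm gap, the strut never touches the wall. No axial force develops.

σ ≈ 0 MPa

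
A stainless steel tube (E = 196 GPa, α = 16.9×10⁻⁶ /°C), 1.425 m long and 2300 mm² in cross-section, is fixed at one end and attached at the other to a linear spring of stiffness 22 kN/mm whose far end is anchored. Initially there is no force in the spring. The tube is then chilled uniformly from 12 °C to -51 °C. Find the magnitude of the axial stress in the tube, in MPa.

σ ≈ 13.6 MPa (tensile)

If the spring were absent the tube would shorten by αΔT L = 16.9×10⁻⁶ × 63 × 1425 = 1.517 mm.
Let P be the tensile force in the spring. The tube extends elastically by PL/(AE) and the spring stretches by P/k; together these equal δ_free.
P [ L/(AE) + 1/k ] = δ_free → P [ 1425/(2300×196×10³) + 1/(22×10³) ] = 1.517.
P = 1.517 / 4.862×10⁻⁵ = 31210 N.
σ = P/A = 31210/2300 = 13.57 MPa.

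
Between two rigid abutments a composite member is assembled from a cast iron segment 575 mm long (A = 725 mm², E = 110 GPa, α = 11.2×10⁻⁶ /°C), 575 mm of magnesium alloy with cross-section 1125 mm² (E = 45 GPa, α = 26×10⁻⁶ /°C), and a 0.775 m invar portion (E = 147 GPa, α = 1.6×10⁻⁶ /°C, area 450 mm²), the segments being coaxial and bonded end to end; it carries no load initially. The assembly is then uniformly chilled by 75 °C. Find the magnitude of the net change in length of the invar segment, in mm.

Free thermal contraction of the whole bar: Σ αᵢΔT Lᵢ = 11.2×10⁻⁶×75×575 + 26×10⁻⁶×75×575 + 1.6×10⁻⁶×75×775 = 1.697 mm.
Since the ends are fixed, an axial force P builds up, equal in every segment, with P · Σ Lᵢ/(AᵢEᵢ) = δ_free.
The series flexibility is Σ Lᵢ/(AᵢEᵢ) = 575/(725×110×10³) + 575/(1125×45×10³) + 775/(450×147×10³) = 3.028×10⁻⁵ mm/N.
Hence P = δ_free / Σ(L/AE) = 1.697/3.028×10⁻⁵ = 56.04 kN (tensile).
For the invar segment, free thermal change = 1.6×10⁻⁶×75×775 = 0.093 mm and elastic change from P = 56040×775/(450×147×10³) = 0.6566 mm; these oppose, so the net change is 0.564 mm (segment lengthens).

|ΔL| ≈ 0.564 mm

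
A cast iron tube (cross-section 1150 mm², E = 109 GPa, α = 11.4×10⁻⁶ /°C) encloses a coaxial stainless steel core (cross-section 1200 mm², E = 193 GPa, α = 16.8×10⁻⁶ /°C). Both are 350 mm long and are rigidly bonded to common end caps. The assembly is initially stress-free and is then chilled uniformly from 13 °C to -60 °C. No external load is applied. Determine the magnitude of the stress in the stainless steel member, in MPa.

The stainless steel has the larger α, so on cooling it would change length more than the cast iron if both were free. The rigid plates force a common final length, so the stainless steel is put into tension and the cast iron into compression, with equal and opposite forces P (no external load).
Setting the final lengths equal and cancelling L: (α₁ − α₂)ΔT = P/(A₁E₁) + P/(A₂E₂).
|α₁ − α₂|·ΔT = 5.4×10⁻⁶ × 73 = 0.0003942.
1/(A₁E₁) + 1/(A₂E₂) = 1/(1150×109×10³) + 1/(1200×193×10³) = 1.23×10⁻⁸ N⁻¹.
So P = 0.0003942 / 1.23×10⁻⁸ = 32.06 kN.
σ_{stainless steel} = P/A₂ = 32060/1200 = 26.72 MPa, tensile.

σ ≈ 26.7 MPa (tensile)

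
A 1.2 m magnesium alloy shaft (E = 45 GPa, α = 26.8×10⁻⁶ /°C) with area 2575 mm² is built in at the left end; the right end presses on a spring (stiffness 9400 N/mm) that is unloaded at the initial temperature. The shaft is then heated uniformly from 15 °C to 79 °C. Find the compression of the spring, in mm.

The unrestrained thermal change is αΔT L = 26.8×10⁻⁶ × 64 × 1200 = 2.058 mm.
With a force P in the spring, the elastic change of the shaft is PL/(AE) and that of the spring is P/k; compatibility requires their sum to equal δ_free.
P [ L/(AE) + 1/k ] = δ_free → P [ 1200/(2575×45×10³) + 1/(9400) ] = 2.058.
P = 2.058 / 0.0001167 = 17630 N.
Spring compression = P/k = 17630/(9400) = 1.876 mm.

δ ≈ 1.88 mm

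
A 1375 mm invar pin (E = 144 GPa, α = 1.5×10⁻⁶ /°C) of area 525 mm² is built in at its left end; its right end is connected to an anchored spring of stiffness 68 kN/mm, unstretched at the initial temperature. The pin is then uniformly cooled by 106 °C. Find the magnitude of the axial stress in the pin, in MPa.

σ ≈ 12.7 MPa (tensile)

Free thermal contraction: δ_free = αΔT L = 1.5×10⁻⁶ × 106 × 1375 = 0.2186 mm.
Let P be the tensile force in the spring. The pin extends elastically by PL/(AE) and the spring stretches by P/k; together these equal δ_free.
So P = δ_free / [L/(AE) + 1/k] = 0.2186 / [ 1375/(525×144×10³) + 1/(68×10³) ].
P = 0.2186 / 3.289×10⁻⁵ = 6646 N.
σ = P/A = 6646/525 = 12.66 MPa.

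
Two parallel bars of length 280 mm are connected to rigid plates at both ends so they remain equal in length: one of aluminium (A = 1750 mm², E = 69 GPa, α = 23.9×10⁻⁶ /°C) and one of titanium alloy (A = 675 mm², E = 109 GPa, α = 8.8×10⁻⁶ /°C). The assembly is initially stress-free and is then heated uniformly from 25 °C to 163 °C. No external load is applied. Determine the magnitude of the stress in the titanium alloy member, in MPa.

σ ≈ 141 MPa (tensile)

Both members must finish at the same length. With the larger α, the aluminium tends to over-expand; the plates restrain it, putting the aluminium in compression and the titanium alloy in tension. With no external load the two internal forces are equal and opposite, magnitude P.
Compatibility of the two members (thermal + elastic change equal): (α₁ − α₂)ΔT = P·[1/(A₁E₁) + 1/(A₂E₂)].
|α₁ − α₂|·ΔT = 15.1×10⁻⁶ × 138 = 0.002084.
1/(A₁E₁) + 1/(A₂E₂) = 1/(1750×69×10³) + 1/(675×109×10³) = 2.187×10⁻⁸ N⁻¹.
P = 0.002084 / 2.187×10⁻⁸ = 95270 N = 95.27 kN.
σ_{titanium alloy} = P/A₂ = 95270/675 = 141.1 MPa, tensile.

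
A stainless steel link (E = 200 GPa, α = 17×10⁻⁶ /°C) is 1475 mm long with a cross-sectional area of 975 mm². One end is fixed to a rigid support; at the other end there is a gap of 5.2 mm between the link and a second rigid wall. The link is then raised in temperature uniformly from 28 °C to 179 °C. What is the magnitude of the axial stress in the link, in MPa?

σ ≈ 0 MPa

Unrestrained expansion: δ_free = αΔT L = 17×10⁻⁶ × 151 × 1475 = 3.786 mm.
This is smaller than the 5.2 mm clearance, so the link expands freely without reaching the stop — the stress is zero.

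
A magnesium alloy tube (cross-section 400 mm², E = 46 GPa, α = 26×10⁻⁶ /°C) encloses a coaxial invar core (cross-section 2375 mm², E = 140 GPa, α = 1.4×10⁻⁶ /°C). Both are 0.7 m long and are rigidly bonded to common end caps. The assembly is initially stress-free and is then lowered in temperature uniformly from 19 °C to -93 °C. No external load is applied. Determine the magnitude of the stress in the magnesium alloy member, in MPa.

The magnesium alloy has the larger α, so on cooling it would change length more than the invar if both were free. The rigid plates force a common final length, so the magnesium alloy is put into tension and the invar into compression, with equal and opposite forces P (no external load).
Compatibility of the two members (thermal + elastic change equal): (α₁ − α₂)ΔT = P·[1/(A₁E₁) + 1/(A₂E₂)].
|α₁ − α₂|·ΔT = 24.6×10⁻⁶ × 112 = 0.002755.
1/(A₁E₁) + 1/(A₂E₂) = 1/(400×46×10³) + 1/(2375×140×10³) = 5.736×10⁻⁸ N⁻¹.
P = 0.002755 / 5.736×10⁻⁸ = 48040 N = 48.04 kN.
σ_{magnesium alloy} = P/A₁ = 48040/400 = 120.1 MPa, tensile.

σ ≈ 120 MPa (tensile)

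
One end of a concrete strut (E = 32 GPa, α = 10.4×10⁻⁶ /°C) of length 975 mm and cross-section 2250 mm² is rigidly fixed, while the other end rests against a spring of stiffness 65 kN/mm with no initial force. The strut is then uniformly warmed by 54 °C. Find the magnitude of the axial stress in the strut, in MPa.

If the spring were absent the strut would lengthen by αΔT L = 10.4×10⁻⁶ × 54 × 975 = 0.5476 mm.
With a force P in the spring, the elastic change of the strut is PL/(AE) and that of the spring is P/k; compatibility requires their sum to equal δ_free.
So P = δ_free / [L/(AE) + 1/k] = 0.5476 / [ 975/(2250×32×10³) + 1/(65×10³) ].
P = 0.5476 / 2.893×10⁻⁵ = 18930 N.
σ = P/A = 18930/2250 = 8.413 MPa.

σ ≈ 8.41 MPa (compressive)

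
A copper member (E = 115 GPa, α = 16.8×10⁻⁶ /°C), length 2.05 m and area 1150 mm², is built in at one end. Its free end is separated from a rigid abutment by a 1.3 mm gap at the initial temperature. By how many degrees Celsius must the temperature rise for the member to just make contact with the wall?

Contact occurs when the free expansion equals the gap: αΔT L = 1.3 mm.
So ΔT = g/(αL) = 1.3/(16.8×10⁻⁶ × 2050) = 37.75 °C.

ΔT ≈ 37.7 °C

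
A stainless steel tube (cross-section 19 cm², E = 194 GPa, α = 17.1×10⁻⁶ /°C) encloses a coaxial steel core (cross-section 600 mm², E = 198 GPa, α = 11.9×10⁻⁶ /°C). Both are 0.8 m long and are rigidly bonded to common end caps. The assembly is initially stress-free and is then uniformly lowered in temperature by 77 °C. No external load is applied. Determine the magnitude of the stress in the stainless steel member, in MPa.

σ ≈ 18.9 MPa (tensile)

The stainless steel has the larger α, so on cooling it would change length more than the steel if both were free. The rigid plates force a common final length, so the stainless steel is put into tension and the steel into compression, with equal and opposite forces P (no external load).
Setting the final lengths equal and cancelling L: (α₁ − α₂)ΔT = P/(A₁E₁) + P/(A₂E₂).
|α₁ − α₂|·ΔT = 5.2×10⁻⁶ × 77 = 0.0004004.
1/(A₁E₁) + 1/(A₂E₂) = 1/(1900×194×10³) + 1/(600×198×10³) = 1.113×10⁻⁸ N⁻¹.
So P = 0.0004004 / 1.113×10⁻⁸ = 35.97 kN.
σ_{stainless steel} = P/A₁ = 35970/1900 = 18.93 MPa, tensile.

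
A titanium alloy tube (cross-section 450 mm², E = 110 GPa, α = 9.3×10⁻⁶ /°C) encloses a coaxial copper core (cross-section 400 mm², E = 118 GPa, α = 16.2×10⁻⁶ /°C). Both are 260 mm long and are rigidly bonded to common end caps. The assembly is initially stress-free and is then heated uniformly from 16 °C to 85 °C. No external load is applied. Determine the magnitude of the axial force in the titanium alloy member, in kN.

P ≈ 11.5 kN (tensile in the titanium alloy)

Both members must finish at the same length. With the larger α, the copper tends to over-expand; the plates restrain it, putting the copper in compression and the titanium alloy in tension. With no external load the two internal forces are equal and opposite, magnitude P.
Equating the net (thermal + elastic) strains gives |α₁ − α₂|·ΔT = P·[1/(A₁E₁) + 1/(A₂E₂)].
|α₁ − α₂|·ΔT = 6.9×10⁻⁶ × 69 = 0.0004761.
1/(A₁E₁) + 1/(A₂E₂) = 1/(450×110×10³) + 1/(400×118×10³) = 4.139×10⁻⁸ N⁻¹.
P = 0.0004761 / 4.139×10⁻⁸ = 11500 N = 11.5 kN.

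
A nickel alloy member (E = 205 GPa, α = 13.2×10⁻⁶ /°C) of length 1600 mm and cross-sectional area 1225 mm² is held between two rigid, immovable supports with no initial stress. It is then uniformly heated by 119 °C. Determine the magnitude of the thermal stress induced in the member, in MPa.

With length fixed, the mechanical strain must cancel the thermal strain αΔT = 13.2×10⁻⁶ × 119 = 1570.8×10⁻⁶.
σ = EαΔT = 205×10³ × 13.2×10⁻⁶ × 119 = 322 MPa (compressive; the member is trying to expand).

σ ≈ 322 MPa (compressive)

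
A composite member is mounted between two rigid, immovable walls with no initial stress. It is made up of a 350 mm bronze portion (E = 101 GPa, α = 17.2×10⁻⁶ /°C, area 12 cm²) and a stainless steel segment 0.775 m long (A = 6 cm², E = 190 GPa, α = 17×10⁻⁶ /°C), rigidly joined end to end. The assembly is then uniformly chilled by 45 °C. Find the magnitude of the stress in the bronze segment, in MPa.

If the supports were absent, the total length change would be Σ αᵢΔT Lᵢ = 17.2×10⁻⁶×45×350 + 17×10⁻⁶×45×775 = 0.8638 mm.
The rigid supports impose zero overall length change; the single axial force P common to all segments must satisfy P Σ Lᵢ/(AᵢEᵢ) = δ_free.
Σ Lᵢ/(AᵢEᵢ) = 350/(1200×101×10³) + 775/(600×190×10³) = 9.686×10⁻⁶ mm/N.
So P = 0.8638 / 9.686×10⁻⁶ = 89.18 kN, tensile.
σ_{bronze} = P / A = 89180 / 1200 = 74.31 MPa.

σ ≈ 74.3 MPa (tensile)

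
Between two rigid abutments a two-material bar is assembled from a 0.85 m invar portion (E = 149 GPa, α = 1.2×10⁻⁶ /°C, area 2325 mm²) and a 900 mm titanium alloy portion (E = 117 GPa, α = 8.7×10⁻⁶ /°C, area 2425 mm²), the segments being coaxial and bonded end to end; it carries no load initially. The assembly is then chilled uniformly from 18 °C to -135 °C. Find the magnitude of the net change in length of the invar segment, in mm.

Free thermal contraction of the whole bar: Σ αᵢΔT Lᵢ = 1.2×10⁻⁶×153×850 + 8.7×10⁻⁶×153×900 = 1.354 mm.
Since the ends are fixed, an axial force P builds up, equal in every segment, with P · Σ Lᵢ/(AᵢEᵢ) = δ_free.
The series flexibility is Σ Lᵢ/(AᵢEᵢ) = 850/(2325×149×10³) + 900/(2425×117×10³) = 5.626×10⁻⁶ mm/N.
P = 1.354 / 5.626×10⁻⁶ = 240700 N = 240.7 kN, tensile.
For the invar segment, free thermal change = 1.2×10⁻⁶×153×850 = 0.1561 mm and elastic change from P = 240700×850/(2325×149×10³) = 0.5906 mm; these oppose, so the net change is 0.435 mm (segment lengthens).

|ΔL| ≈ 0.435 mm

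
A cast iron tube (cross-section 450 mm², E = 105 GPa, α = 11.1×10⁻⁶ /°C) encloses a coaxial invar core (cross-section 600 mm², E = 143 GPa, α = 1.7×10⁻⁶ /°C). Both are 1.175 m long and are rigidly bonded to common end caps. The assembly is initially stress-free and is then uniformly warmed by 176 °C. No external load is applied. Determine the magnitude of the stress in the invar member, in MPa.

The cast iron has the larger α, so on heating it would change length more than the invar if both were free. The rigid plates force a common final length, so the cast iron is put into compression and the invar into tension, with equal and opposite forces P (no external load).
Compatibility of the two members (thermal + elastic change equal): (α₁ − α₂)ΔT = P·[1/(A₁E₁) + 1/(A₂E₂)].
|α₁ − α₂|·ΔT = 9.4×10⁻⁶ × 176 = 0.001654.
1/(A₁E₁) + 1/(A₂E₂) = 1/(450×105×10³) + 1/(600×143×10³) = 3.282×10⁻⁸ N⁻¹.
So P = 0.001654 / 3.282×10⁻⁸ = 50.41 kN.
σ_{invar} = P/A₂ = 50410/600 = 84.02 MPa, tensile.

σ ≈ 84 MPa (tensile)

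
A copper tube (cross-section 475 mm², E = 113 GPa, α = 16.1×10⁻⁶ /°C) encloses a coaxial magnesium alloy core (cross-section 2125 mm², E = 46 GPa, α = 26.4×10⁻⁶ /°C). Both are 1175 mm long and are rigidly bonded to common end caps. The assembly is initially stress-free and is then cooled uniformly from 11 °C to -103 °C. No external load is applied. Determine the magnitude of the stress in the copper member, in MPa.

σ ≈ 85.7 MPa (compressive)

Both members must finish at the same length. With the larger α, the magnesium alloy tends to over-contract; the plates restrain it, putting the magnesium alloy in tension and the copper in compression. With no external load the two internal forces are equal and opposite, magnitude P.
Compatibility of the two members (thermal + elastic change equal): (α₁ − α₂)ΔT = P·[1/(A₁E₁) + 1/(A₂E₂)].
|α₁ − α₂|·ΔT = 10.3×10⁻⁶ × 114 = 0.001174.
1/(A₁E₁) + 1/(A₂E₂) = 1/(475×113×10³) + 1/(2125×46×10³) = 2.886×10⁻⁸ N⁻¹.
So P = 0.001174 / 2.886×10⁻⁸ = 40.68 kN.
σ_{copper} = P/A₁ = 40680/475 = 85.65 MPa, compressive.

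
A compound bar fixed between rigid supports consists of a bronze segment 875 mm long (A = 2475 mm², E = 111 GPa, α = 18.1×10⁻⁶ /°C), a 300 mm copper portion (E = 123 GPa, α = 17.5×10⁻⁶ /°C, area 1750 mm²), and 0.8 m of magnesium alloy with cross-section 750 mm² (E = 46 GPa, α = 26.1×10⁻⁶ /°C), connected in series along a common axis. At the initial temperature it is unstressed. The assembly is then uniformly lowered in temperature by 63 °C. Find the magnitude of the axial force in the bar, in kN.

With the walls removed the bar would change length by δ_free = Σ αᵢΔT Lᵢ = 18.1×10⁻⁶×63×875 + 17.5×10⁻⁶×63×300 + 26.1×10⁻⁶×63×800 = 2.644 mm.
Since the ends are fixed, an axial force P builds up, equal in every segment, with P · Σ Lᵢ/(AᵢEᵢ) = δ_free.
The series flexibility is Σ Lᵢ/(AᵢEᵢ) = 875/(2475×111×10³) + 300/(1750×123×10³) + 800/(750×46×10³) = 2.777×10⁻⁵ mm/N.
P = 2.644 / 2.777×10⁻⁵ = 95220 N = 95.22 kN, tensile.

P ≈ 95.2 kN (tensile)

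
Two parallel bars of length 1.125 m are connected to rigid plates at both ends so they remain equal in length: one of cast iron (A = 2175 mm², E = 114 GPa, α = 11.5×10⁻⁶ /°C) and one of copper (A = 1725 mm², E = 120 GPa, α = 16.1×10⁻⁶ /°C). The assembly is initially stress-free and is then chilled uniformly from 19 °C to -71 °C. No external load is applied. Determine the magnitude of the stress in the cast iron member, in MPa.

The copper has the larger α, so on cooling it would change length more than the cast iron if both were free. The rigid plates force a common final length, so the copper is put into tension and the cast iron into compression, with equal and opposite forces P (no external load).
Compatibility of the two members (thermal + elastic change equal): (α₁ − α₂)ΔT = P·[1/(A₁E₁) + 1/(A₂E₂)].
|α₁ − α₂|·ΔT = 4.6×10⁻⁶ × 90 = 0.000414.
1/(A₁E₁) + 1/(A₂E₂) = 1/(2175×114×10³) + 1/(1725×120×10³) = 8.864×10⁻⁹ N⁻¹.
So P = 0.000414 / 8.864×10⁻⁹ = 46.71 kN.
σ_{cast iron} = P/A₁ = 46710/2175 = 21.47 MPa, compressive.

σ ≈ 21.5 MPa (compressive)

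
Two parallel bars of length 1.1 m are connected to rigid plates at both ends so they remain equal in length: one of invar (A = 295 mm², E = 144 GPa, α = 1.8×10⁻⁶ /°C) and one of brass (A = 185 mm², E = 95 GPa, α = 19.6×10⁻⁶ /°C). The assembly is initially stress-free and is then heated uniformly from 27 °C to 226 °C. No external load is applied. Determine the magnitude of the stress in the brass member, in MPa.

σ ≈ 238 MPa (compressive)

The brass has the larger α, so on heating it would change length more than the invar if both were free. The rigid plates force a common final length, so the brass is put into compression and the invar into tension, with equal and opposite forces P (no external load).
Compatibility of the two members (thermal + elastic change equal): (α₁ − α₂)ΔT = P·[1/(A₁E₁) + 1/(A₂E₂)].
|α₁ − α₂|·ΔT = 17.8×10⁻⁶ × 199 = 0.003542.
1/(A₁E₁) + 1/(A₂E₂) = 1/(295×144×10³) + 1/(185×95×10³) = 8.044×10⁻⁸ N⁻¹.
So P = 0.003542 / 8.044×10⁻⁸ = 44.04 kN.
σ_{brass} = P/A₂ = 44040/185 = 238 MPa, compressive.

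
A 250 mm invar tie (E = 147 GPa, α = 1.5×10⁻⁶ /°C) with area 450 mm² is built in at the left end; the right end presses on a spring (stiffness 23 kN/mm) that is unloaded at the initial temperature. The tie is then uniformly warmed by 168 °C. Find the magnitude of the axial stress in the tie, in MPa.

Free thermal expansion: δ_free = αΔT L = 1.5×10⁻⁶ × 168 × 250 = 0.063 mm.
With a force P in the spring, the elastic change of the tie is PL/(AE) and that of the spring is P/k; compatibility requires their sum to equal δ_free.
P [ L/(AE) + 1/k ] = δ_free → P [ 250/(450×147×10³) + 1/(23×10³) ] = 0.063.
P = 0.063 / 4.726×10⁻⁵ = 1333 N.
σ = P/A = 1333/450 = 2.962 MPa.

σ ≈ 2.96 MPa (compressive)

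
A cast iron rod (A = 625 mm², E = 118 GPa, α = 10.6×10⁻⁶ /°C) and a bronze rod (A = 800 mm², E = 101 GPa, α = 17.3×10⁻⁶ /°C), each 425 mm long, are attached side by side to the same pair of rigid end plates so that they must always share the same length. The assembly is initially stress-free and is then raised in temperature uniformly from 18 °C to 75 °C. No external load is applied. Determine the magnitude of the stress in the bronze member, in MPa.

The bronze has the larger α, so on heating it would change length more than the cast iron if both were free. The rigid plates force a common final length, so the bronze is put into compression and the cast iron into tension, with equal and opposite forces P (no external load).
Equating the net (thermal + elastic) strains gives |α₁ − α₂|·ΔT = P·[1/(A₁E₁) + 1/(A₂E₂)].
|α₁ − α₂|·ΔT = 6.7×10⁻⁶ × 57 = 0.0003819.
1/(A₁E₁) + 1/(A₂E₂) = 1/(625×118×10³) + 1/(800×101×10³) = 2.594×10⁻⁸ N⁻¹.
So P = 0.0003819 / 2.594×10⁻⁸ = 14.72 kN.
σ_{bronze} = P/A₂ = 14720/800 = 18.41 MPa, compressive.

σ ≈ 18.4 MPa (compressive)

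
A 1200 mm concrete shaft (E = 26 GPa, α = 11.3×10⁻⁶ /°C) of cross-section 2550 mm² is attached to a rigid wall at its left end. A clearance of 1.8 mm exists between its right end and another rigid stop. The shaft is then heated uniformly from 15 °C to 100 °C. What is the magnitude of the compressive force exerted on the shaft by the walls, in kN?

P ≈ 0 kN

Unrestrained expansion: δ_free = αΔT L = 11.3×10⁻⁶ × 85 × 1200 = 1.153 mm.
Since δ_free = 1.15 mm is less than the 1.8 mm gap, the shaft never touches the wall. No axial force develops.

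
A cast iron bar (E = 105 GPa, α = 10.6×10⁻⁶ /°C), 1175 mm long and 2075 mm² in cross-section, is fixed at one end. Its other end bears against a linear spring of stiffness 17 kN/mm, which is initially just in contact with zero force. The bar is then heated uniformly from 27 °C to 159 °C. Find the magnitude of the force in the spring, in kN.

If the spring were absent the bar would lengthen by αΔT L = 10.6×10⁻⁶ × 132 × 1175 = 1.644 mm.
With a force P in the spring, the elastic change of the bar is PL/(AE) and that of the spring is P/k; compatibility requires their sum to equal δ_free.
P [ L/(AE) + 1/k ] = δ_free → P [ 1175/(2075×105×10³) + 1/(17×10³) ] = 1.644.
P = 1.644 / 6.422×10⁻⁵ = 25600 N.

P ≈ 25.6 kN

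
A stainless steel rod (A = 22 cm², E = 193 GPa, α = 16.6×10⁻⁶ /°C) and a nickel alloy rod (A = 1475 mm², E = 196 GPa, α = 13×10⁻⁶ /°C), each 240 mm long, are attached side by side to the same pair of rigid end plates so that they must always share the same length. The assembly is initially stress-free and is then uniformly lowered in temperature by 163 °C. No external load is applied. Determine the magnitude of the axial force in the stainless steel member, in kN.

Both members must finish at the same length. With the larger α, the stainless steel tends to over-contract; the plates restrain it, putting the stainless steel in tension and the nickel alloy in compression. With no external load the two internal forces are equal and opposite, magnitude P.
Setting the final lengths equal and cancelling L: (α₁ − α₂)ΔT = P/(A₁E₁) + P/(A₂E₂).
|α₁ − α₂|·ΔT = 3.6×10⁻⁶ × 163 = 0.0005868.
1/(A₁E₁) + 1/(A₂E₂) = 1/(2200×193×10³) + 1/(1475×196×10³) = 5.814×10⁻⁹ N⁻¹.
So P = 0.0005868 / 5.814×10⁻⁹ = 100.9 kN.

P ≈ 101 kN (tensile in the stainless steel)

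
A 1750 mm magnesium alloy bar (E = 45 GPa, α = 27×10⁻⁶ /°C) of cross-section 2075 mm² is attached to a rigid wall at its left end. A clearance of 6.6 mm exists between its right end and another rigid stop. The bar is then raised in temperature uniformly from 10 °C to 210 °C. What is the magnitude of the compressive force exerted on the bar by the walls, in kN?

P ≈ 152 kN

If the wall were absent the bar would grow by αΔT L = 27×10⁻⁶ × 200 × 1750 = 9.45 mm.
This exceeds the 6.6 mm gap, so the wall pushes back. The portion of expansion that must be recovered elastically is δ_free − gap = 9.45 − 6.6 = 2.85 mm.
So σ = E(δ_free − g)/L = 45×10³ × 2.85/1750 = 73.29 MPa.
Force on the wall = σA = 73.29 × 2075 mm² = 152.1 kN.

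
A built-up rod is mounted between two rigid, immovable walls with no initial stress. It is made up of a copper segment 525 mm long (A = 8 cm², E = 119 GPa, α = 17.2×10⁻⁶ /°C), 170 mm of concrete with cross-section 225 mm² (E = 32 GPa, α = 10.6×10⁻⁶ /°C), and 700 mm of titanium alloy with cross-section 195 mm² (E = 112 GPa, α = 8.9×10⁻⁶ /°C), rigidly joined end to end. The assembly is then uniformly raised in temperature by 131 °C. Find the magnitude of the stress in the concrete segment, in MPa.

σ ≈ 162 MPa (compressive)

Free thermal expansion of the whole bar: Σ αᵢΔT Lᵢ = 17.2×10⁻⁶×131×525 + 10.6×10⁻⁶×131×170 + 8.9×10⁻⁶×131×700 = 2.235 mm.
Since the ends are fixed, an axial force P builds up, equal in every segment, with P · Σ Lᵢ/(AᵢEᵢ) = δ_free.
Σ Lᵢ/(AᵢEᵢ) = 525/(800×119×10³) + 170/(225×32×10³) + 700/(195×112×10³) = 6.118×10⁻⁵ mm/N.
Hence P = δ_free / Σ(L/AE) = 2.235/6.118×10⁻⁵ = 36.54 kN (compressive).
σ_{concrete} = P / A = 36540 / 225 = 162.4 MPa.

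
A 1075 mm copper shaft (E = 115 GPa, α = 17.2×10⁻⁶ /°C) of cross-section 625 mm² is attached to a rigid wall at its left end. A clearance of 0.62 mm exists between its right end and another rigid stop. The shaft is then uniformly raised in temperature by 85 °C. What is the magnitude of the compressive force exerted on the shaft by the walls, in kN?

If the wall were absent the shaft would grow by αΔT L = 17.2×10⁻⁶ × 85 × 1075 = 1.572 mm.
After closing the 0.62 mm clearance, 1.572 − 0.62 = 0.9516 mm of expansion remains to be suppressed by the wall.
Compatibility: PL/(AE) = 0.9516 mm, so σ = P/A = E × (0.9516/1075) = 101.8 MPa.
Force on the wall = σA = 101.8 × 625 mm² = 63.63 kN.

P ≈ 63.6 kN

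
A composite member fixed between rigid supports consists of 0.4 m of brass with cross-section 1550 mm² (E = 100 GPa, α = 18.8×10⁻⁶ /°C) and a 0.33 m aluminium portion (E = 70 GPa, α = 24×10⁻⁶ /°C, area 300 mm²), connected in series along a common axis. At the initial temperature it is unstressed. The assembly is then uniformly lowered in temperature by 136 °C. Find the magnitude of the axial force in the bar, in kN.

P ≈ 115 kN (tensile)

With the walls removed the bar would change length by δ_free = Σ αᵢΔT Lᵢ = 18.8×10⁻⁶×136×400 + 24×10⁻⁶×136×330 = 2.1 mm.
The walls prevent any net length change, so an axial force P (same in every segment) develops. Compatibility: P · Σ Lᵢ/(AᵢEᵢ) = δ_free.
The series flexibility is Σ Lᵢ/(AᵢEᵢ) = 400/(1550×100×10³) + 330/(300×70×10³) = 1.829×10⁻⁵ mm/N.
Hence P = δ_free / Σ(L/AE) = 2.1/1.829×10⁻⁵ = 114.8 kN (tensile).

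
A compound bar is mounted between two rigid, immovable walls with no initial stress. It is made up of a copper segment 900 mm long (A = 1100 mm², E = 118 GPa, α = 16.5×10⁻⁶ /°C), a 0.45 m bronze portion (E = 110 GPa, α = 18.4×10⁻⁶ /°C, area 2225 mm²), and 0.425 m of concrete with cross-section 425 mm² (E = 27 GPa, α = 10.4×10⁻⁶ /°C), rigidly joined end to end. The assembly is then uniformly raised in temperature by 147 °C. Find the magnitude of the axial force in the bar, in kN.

With the walls removed the bar would change length by δ_free = Σ αᵢΔT Lᵢ = 16.5×10⁻⁶×147×900 + 18.4×10⁻⁶×147×450 + 10.4×10⁻⁶×147×425 = 4.05 mm.
The rigid supports impose zero overall length change; the single axial force P common to all segments must satisfy P Σ Lᵢ/(AᵢEᵢ) = δ_free.
Σ Lᵢ/(AᵢEᵢ) = 900/(1100×118×10³) + 450/(2225×110×10³) + 425/(425×27×10³) = 4.581×10⁻⁵ mm/N.
P = 4.05 / 4.581×10⁻⁵ = 88410 N = 88.41 kN, compressive.

P ≈ 88.4 kN (compressive)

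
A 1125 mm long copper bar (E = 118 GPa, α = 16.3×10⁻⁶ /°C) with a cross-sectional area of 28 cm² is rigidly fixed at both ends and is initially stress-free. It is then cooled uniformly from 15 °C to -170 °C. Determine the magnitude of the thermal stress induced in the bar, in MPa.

With length fixed, the mechanical strain must cancel the thermal strain αΔT = 16.3×10⁻⁶ × 185 = 3015.5×10⁻⁶.
Hence σ = E·αΔT = 118×10³ × 3015.5×10⁻⁶ = 355.8 MPa, tensile.

σ ≈ 356 MPa (tensile)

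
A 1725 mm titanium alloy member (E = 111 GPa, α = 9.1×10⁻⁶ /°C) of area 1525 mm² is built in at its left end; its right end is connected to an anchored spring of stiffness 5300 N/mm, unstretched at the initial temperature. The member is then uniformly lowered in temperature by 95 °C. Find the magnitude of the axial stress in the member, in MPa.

If the spring were absent the member would shorten by αΔT L = 9.1×10⁻⁶ × 95 × 1725 = 1.491 mm.
Let P be the tensile force in the spring. The member extends elastically by PL/(AE) and the spring stretches by P/k; together these equal δ_free.
So P = δ_free / [L/(AE) + 1/k] = 1.491 / [ 1725/(1525×111×10³) + 1/(5300) ].
P = 1.491 / 0.0001989 = 7499 N.
σ = P/A = 7499/1525 = 4.917 MPa.

σ ≈ 4.92 MPa (tensile)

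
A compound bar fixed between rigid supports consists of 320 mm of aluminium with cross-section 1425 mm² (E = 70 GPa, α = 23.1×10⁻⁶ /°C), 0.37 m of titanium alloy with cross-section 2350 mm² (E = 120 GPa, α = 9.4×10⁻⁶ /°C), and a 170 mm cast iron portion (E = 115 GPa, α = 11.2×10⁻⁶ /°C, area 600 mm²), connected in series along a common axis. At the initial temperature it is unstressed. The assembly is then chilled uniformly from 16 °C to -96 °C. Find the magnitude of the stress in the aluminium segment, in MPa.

σ ≈ 144 MPa (tensile)

If the supports were absent, the total length change would be Σ αᵢΔT Lᵢ = 23.1×10⁻⁶×112×320 + 9.4×10⁻⁶×112×370 + 11.2×10⁻⁶×112×170 = 1.431 mm.
The walls prevent any net length change, so an axial force P (same in every segment) develops. Compatibility: P · Σ Lᵢ/(AᵢEᵢ) = δ_free.
The series flexibility is Σ Lᵢ/(AᵢEᵢ) = 320/(1425×70×10³) + 370/(2350×120×10³) + 170/(600×115×10³) = 6.984×10⁻⁶ mm/N.
Hence P = δ_free / Σ(L/AE) = 1.431/6.984×10⁻⁶ = 204.9 kN (tensile).
σ_{aluminium} = P / A = 204900 / 1425 = 143.8 MPa.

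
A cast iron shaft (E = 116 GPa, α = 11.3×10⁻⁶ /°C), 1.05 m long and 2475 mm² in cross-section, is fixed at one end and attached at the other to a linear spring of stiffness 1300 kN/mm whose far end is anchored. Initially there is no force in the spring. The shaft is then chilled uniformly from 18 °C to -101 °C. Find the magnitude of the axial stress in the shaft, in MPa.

σ ≈ 129 MPa (tensile)

Free thermal contraction: δ_free = αΔT L = 11.3×10⁻⁶ × 119 × 1050 = 1.412 mm.
Let P be the tensile force in the spring. The shaft extends elastically by PL/(AE) and the spring stretches by P/k; together these equal δ_free.
So P = δ_free / [L/(AE) + 1/k] = 1.412 / [ 1050/(2475×116×10³) + 1/(1300×10³) ].
P = 1.412 / 4.426×10⁻⁶ = 319000 N.
σ = P/A = 319000/2475 = 128.9 MPa.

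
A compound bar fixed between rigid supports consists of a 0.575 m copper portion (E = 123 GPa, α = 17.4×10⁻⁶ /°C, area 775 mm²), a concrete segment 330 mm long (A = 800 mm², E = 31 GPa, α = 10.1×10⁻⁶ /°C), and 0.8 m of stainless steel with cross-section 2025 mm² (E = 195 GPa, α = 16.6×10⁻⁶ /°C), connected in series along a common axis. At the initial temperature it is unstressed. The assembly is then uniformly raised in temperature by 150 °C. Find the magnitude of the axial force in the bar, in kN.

P ≈ 187 kN (compressive)

Free thermal expansion of the whole bar: Σ αᵢΔT Lᵢ = 17.4×10⁻⁶×150×575 + 10.1×10⁻⁶×150×330 + 16.6×10⁻⁶×150×800 = 3.993 mm.
Since the ends are fixed, an axial force P builds up, equal in every segment, with P · Σ Lᵢ/(AᵢEᵢ) = δ_free.
The series flexibility is Σ Lᵢ/(AᵢEᵢ) = 575/(775×123×10³) + 330/(800×31×10³) + 800/(2025×195×10³) = 2.136×10⁻⁵ mm/N.
P = 3.993 / 2.136×10⁻⁵ = 186900 N = 186.9 kN, compressive.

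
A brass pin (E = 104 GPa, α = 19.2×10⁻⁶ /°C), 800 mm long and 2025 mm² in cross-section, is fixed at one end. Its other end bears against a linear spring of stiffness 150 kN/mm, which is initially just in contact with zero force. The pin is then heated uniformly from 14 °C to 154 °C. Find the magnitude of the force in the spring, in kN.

Free thermal expansion: δ_free = αΔT L = 19.2×10⁻⁶ × 140 × 800 = 2.15 mm.
Let P be the compressive force at the spring. The pin shortens elastically by PL/(AE) and the spring compresses by P/k; together these equal δ_free.
So P = δ_free / [L/(AE) + 1/k] = 2.15 / [ 800/(2025×104×10³) + 1/(150×10³) ].
P = 2.15 / 1.047×10⁻⁵ = 205500 N.

P ≈ 205 kN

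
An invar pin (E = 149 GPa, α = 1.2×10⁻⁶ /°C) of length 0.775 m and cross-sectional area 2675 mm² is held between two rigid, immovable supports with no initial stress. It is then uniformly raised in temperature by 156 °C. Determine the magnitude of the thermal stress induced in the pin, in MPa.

σ ≈ 27.9 MPa (compressive)

With length fixed, the mechanical strain must cancel the thermal strain αΔT = 1.2×10⁻⁶ × 156 = 187.2×10⁻⁶.
σ = EαΔT = 149×10³ × 1.2×10⁻⁶ × 156 = 27.89 MPa (compressive; the pin is trying to expand).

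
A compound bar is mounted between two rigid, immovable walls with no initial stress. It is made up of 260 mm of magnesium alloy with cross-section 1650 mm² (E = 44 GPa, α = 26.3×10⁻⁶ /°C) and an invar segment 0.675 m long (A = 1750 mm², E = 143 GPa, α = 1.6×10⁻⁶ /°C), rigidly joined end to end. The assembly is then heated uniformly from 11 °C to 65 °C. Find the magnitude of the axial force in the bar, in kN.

With the walls removed the bar would change length by δ_free = Σ αᵢΔT Lᵢ = 26.3×10⁻⁶×54×260 + 1.6×10⁻⁶×54×675 = 0.4276 mm.
Since the ends are fixed, an axial force P builds up, equal in every segment, with P · Σ Lᵢ/(AᵢEᵢ) = δ_free.
The series flexibility is Σ Lᵢ/(AᵢEᵢ) = 260/(1650×44×10³) + 675/(1750×143×10³) = 6.279×10⁻⁶ mm/N.
Hence P = δ_free / Σ(L/AE) = 0.4276/6.279×10⁻⁶ = 68.1 kN (compressive).

P ≈ 68.1 kN (compressive)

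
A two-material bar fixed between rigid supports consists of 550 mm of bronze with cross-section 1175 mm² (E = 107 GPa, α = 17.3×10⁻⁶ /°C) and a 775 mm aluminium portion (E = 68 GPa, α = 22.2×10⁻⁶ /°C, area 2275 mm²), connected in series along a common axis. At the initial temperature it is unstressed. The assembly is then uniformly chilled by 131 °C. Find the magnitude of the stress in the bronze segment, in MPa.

σ ≈ 317 MPa (tensile)

With the walls removed the bar would change length by δ_free = Σ αᵢΔT Lᵢ = 17.3×10⁻⁶×131×550 + 22.2×10⁻⁶×131×775 = 3.5 mm.
Since the ends are fixed, an axial force P builds up, equal in every segment, with P · Σ Lᵢ/(AᵢEᵢ) = δ_free.
Σ Lᵢ/(AᵢEᵢ) = 550/(1175×107×10³) + 775/(2275×68×10³) = 9.384×10⁻⁶ mm/N.
So P = 3.5 / 9.384×10⁻⁶ = 373 kN, tensile.
σ_{bronze} = P / A = 373000 / 1175 = 317.4 MPa.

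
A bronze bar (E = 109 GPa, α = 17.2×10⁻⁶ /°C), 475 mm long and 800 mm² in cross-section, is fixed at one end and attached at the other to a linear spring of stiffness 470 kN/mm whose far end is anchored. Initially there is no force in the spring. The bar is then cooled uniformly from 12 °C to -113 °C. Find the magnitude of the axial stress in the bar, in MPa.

If the spring were absent the bar would shorten by αΔT L = 17.2×10⁻⁶ × 125 × 475 = 1.021 mm.
With a force P in the spring, the elastic change of the bar is PL/(AE) and that of the spring is P/k; compatibility requires their sum to equal δ_free.
P [ L/(AE) + 1/k ] = δ_free → P [ 475/(800×109×10³) + 1/(470×10³) ] = 1.021.
P = 1.021 / 7.575×10⁻⁶ = 134800 N.
σ = P/A = 134800/800 = 168.5 MPa.

σ ≈ 169 MPa (tensile)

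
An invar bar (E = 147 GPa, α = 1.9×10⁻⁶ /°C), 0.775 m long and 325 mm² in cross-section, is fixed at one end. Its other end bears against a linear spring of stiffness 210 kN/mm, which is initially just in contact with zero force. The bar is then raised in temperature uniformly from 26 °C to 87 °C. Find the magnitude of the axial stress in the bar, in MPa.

σ ≈ 13.2 MPa (compressive)

If the spring were absent the bar would lengthen by αΔT L = 1.9×10⁻⁶ × 61 × 775 = 0.08982 mm.
Let P be the compressive force at the spring. The bar shortens elastically by PL/(AE) and the spring compresses by P/k; together these equal δ_free.
P [ L/(AE) + 1/k ] = δ_free → P [ 775/(325×147×10³) + 1/(210×10³) ] = 0.08982.
P = 0.08982 / 2.098×10⁻⁵ = 4281 N.
σ = P/A = 4281/325 = 13.17 MPa.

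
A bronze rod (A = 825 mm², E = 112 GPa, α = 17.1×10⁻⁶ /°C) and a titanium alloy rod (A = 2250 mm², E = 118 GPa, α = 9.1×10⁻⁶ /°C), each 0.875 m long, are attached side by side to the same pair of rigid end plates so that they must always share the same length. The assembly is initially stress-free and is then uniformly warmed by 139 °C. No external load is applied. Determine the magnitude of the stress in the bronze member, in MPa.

σ ≈ 92.4 MPa (compressive)

Equilibrium of a rigid end plate with no external load gives equal and opposite internal forces ±P in the two members. Since α_{bronze} > α_{titanium alloy}, heating drives the bronze into compression and the titanium alloy into tension.
Equating the net (thermal + elastic) strains gives |α₁ − α₂|·ΔT = P·[1/(A₁E₁) + 1/(A₂E₂)].
|α₁ − α₂|·ΔT = 8×10⁻⁶ × 139 = 0.001112.
1/(A₁E₁) + 1/(A₂E₂) = 1/(825×112×10³) + 1/(2250×118×10³) = 1.459×10⁻⁸ N⁻¹.
So P = 0.001112 / 1.459×10⁻⁸ = 76.22 kN.
σ_{bronze} = P/A₁ = 76220/825 = 92.39 MPa, compressive.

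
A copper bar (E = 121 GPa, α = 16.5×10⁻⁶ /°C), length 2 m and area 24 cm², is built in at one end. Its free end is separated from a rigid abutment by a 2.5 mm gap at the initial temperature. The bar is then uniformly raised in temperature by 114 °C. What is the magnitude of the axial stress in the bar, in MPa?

σ ≈ 76.4 MPa (compressive)

If the wall were absent the bar would grow by αΔT L = 16.5×10⁻⁶ × 114 × 2000 = 3.762 mm.
After closing the 2.5 mm clearance, 3.762 − 2.5 = 1.262 mm of expansion remains to be suppressed by the wall.
Compatibility: PL/(AE) = 1.262 mm, so σ = P/A = E × (1.262/2000) = 76.35 MPa.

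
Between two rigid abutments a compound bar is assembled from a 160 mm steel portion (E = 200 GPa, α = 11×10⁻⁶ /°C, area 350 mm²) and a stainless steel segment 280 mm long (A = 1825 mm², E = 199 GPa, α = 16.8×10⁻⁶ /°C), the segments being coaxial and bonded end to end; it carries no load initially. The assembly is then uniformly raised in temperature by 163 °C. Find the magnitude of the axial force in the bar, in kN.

P ≈ 345 kN (compressive)

With the walls removed the bar would change length by δ_free = Σ αᵢΔT Lᵢ = 11×10⁻⁶×163×160 + 16.8×10⁻⁶×163×280 = 1.054 mm.
The walls prevent any net length change, so an axial force P (same in every segment) develops. Compatibility: P · Σ Lᵢ/(AᵢEᵢ) = δ_free.
The series flexibility is Σ Lᵢ/(AᵢEᵢ) = 160/(350×200×10³) + 280/(1825×199×10³) = 3.057×10⁻⁶ mm/N.
So P = 1.054 / 3.057×10⁻⁶ = 344.7 kN, compressive.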